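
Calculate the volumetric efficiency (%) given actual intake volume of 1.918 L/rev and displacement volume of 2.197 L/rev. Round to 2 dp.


eta_v = (V_actual / V_disp) * 100
Ratio = 1.918 / 2.197 = 0.8730
eta_v = 0.8730 * 100 = 87.30%


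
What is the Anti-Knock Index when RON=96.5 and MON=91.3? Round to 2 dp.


AKI = (RON + MON) / 2
AKI = (96.5 + 91.3) / 2
AKI = 187.8 / 2 = 93.90


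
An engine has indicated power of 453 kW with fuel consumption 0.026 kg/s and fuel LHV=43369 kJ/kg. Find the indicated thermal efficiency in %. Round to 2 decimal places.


eta_ith = (IP / (mf * LHV)) * 100
Denominator = 0.026 * 43369 = 1127.5940 kW
eta_ith = (453 / 1127.5940) * 100 = 40.17%


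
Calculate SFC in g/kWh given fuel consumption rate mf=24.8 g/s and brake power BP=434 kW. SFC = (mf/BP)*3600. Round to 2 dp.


SFC = (mf / BP) * 3600
Rate = 24.8 / 434 = 0.057143 g/(s*kW)
SFC = 0.057143 * 3600 = 205.71 g/kWh


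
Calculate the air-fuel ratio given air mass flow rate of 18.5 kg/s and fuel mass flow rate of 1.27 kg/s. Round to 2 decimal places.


AFR = m_air / m_fuel
AFR = 18.5 / 1.27 = 14.57


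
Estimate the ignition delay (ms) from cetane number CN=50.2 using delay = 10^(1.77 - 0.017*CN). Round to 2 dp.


delay = 10^(1.77 - 0.017*CN)
Exponent = 1.77 - 0.017*50.2 = 0.9166
delay = 10^0.9166 = 8.25 ms


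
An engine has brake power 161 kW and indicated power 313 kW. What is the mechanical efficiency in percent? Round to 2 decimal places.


eta_mech = (BP / IP) * 100
Ratio = 161 / 313 = 0.5144
eta_mech = 0.5144 * 100 = 51.44%


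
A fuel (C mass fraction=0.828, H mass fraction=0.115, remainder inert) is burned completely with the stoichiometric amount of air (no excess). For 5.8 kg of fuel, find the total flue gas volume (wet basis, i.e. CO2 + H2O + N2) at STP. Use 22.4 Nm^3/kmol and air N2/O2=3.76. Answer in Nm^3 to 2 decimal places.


Per kg fuel: CO2 = (C/12 kmol)*22.4 = (0.828/12)*22.4 = 1.54560 Nm^3
Per kg fuel: H2O = (H/2 kmol)*22.4 = (0.115/2)*22.4 = 1.28800 Nm^3
O2 needed per kg fuel = C/12 + H/4 = 0.828/12 + 0.115/4 = 0.09775000 kmol
Per kg fuel: N2 = O2*3.76*22.4 = 0.09775000*3.76*22.4 = 8.23290 Nm^3
Total per kg = 1.54560 + 1.28800 + 8.23290 = 11.06650 Nm^3
Total = 11.06650 * 5.8 = 64.19 Nm^3


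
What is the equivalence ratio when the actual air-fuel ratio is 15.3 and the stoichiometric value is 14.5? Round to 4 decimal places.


phi = AFR_stoich / AFR_actual
phi = 14.5 / 15.3 = 0.9477


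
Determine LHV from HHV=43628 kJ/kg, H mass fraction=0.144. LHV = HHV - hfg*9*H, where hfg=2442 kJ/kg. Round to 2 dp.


LHV = HHV - hfg * 9 * H
Water correction = 2442 * 9 * 0.144 = 3164.832 kJ/kg
LHV = 43628 - 3164.832 = 40463.17 kJ/kg


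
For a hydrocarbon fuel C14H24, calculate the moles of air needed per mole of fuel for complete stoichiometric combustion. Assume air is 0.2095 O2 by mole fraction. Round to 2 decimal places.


Balanced combustion: C14H24 + 20 O2 -> 14 CO2 + 12 H2O
O2 needed = C + H/4 = 14 + 24/4 = 20.00 moles
Air moles = O2 / 0.2095 = 20.00 / 0.2095 = 95.47 moles air


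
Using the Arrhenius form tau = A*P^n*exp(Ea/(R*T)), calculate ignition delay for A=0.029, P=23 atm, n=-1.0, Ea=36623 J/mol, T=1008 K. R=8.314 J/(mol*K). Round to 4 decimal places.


tau = A * P^n * exp(Ea/(R*T))
P^n = 23^(-1.0) = 0.04347826
Ea/(R*T) = 36623/(8.314*1008) = 4.370019
exp(Ea/(R*T)) = 79.045165
tau = 0.029 * 0.04347826 * 79.045165 = 0.0997 ms


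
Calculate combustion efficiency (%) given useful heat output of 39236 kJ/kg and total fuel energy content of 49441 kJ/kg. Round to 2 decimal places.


Efficiency = (Q_useful / Q_fuel) * 100
Efficiency = (39236 / 49441) * 100
Efficiency = 0.7936 * 100 = 79.36%


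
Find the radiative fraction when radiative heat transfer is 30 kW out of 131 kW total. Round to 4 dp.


f_rad = Q_rad / Q_total
f_rad = 30 / 131 = 0.2290


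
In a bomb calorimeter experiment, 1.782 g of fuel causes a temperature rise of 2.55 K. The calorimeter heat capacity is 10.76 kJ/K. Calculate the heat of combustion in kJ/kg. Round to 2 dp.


Hc = C_cal * delta_T / m_fuel
Q_released = 10.76 * 2.55 = 27.4380 kJ
m_fuel = 1.782 g = 1.782/1000 kg = 0.001782 kg
Hc = 27.4380 / 0.001782 = 15397.31 kJ/kg


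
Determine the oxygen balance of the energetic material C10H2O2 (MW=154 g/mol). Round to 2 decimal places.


OB = -1600 * (2C + H/2 - O) / MW
Inner = 2*10 + 2/2 - 2 = 19.00
OB = -1600 * 19.00 / 154 = -197.40%


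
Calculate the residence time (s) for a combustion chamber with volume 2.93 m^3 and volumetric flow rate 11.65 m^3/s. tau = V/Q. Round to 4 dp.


tau = V / Q_flow
tau = 2.93 / 11.65 = 0.2515 s


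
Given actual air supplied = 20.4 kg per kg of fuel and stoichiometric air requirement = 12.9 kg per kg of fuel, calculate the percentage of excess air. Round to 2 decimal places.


Excess air = actual - stoichiometric = 20.4 - 12.9 = 7.50 kg/kg fuel
Excess air % = (excess / stoich) * 100 = (7.50 / 12.9) * 100 = 58.14%


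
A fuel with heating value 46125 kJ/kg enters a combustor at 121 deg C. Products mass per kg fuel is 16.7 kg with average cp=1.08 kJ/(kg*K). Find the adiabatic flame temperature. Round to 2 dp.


T_ad = T_in + Hc / (m_p * cp)
Denominator = 16.7 * 1.08 = 18.0360
Temperature rise = 46125 / 18.0360 = 2557.39 K
T_ad = 121 + 2557.39 = 2678.39 deg C


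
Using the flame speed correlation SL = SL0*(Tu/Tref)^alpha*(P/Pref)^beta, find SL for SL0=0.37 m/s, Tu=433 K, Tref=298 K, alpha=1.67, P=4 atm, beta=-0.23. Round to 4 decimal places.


SL = SL0 * (Tu/Tref)^alpha * (P/Pref)^beta
T ratio = 433/298 = 1.45302013
(T ratio)^alpha = 1.45302013^1.67 = 1.866352
(P/Pref)^beta = 4^(-0.23) = 0.726986
SL = 0.37 * 1.866352 * 0.726986 = 0.5020 m/s


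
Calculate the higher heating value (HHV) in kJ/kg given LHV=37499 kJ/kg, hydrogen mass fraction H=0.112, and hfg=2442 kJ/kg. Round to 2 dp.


HHV = LHV + hfg * 9 * H
Water addition = 2442 * 9 * 0.112 = 2461.536 kJ/kg
HHV = 37499 + 2461.536 = 39960.54 kJ/kg


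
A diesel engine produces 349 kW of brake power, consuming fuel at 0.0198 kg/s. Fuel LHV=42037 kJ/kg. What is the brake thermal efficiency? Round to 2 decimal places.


eta_BTE = (BP / (mf * LHV)) * 100
Denominator = 0.0198 * 42037 = 832.3326 kW
eta_BTE = (349 / 832.3326) * 100 = 41.93%


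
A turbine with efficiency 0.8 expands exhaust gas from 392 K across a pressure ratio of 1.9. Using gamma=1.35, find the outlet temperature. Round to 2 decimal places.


T_out = T_in * (1 - eta * (1 - PR^(-(gamma-1)/gamma)))
Exponent = -(1.35-1)/1.35 = -0.25925926
PR^exp = 1.9^(-0.25925926) = 0.84670193
Factor = 1 - 0.8*(1 - 0.84670193) = 0.87736154
T_out = 392 * 0.87736154 = 343.93 K


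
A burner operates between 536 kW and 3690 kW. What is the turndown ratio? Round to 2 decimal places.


TDR = Q_max / Q_min
TDR = 3690 / 536 = 6.88


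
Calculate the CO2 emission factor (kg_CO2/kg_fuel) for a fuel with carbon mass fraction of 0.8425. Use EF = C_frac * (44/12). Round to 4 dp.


EF = C_frac * (M_CO2 / M_C)
EF = 0.8425 * (44/12)
EF = 0.8425 * 3.666667 = 3.0892 kg_CO2/kg_fuel


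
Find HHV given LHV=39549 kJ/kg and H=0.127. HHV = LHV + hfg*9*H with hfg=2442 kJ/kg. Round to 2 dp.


HHV = LHV + hfg * 9 * H
Water addition = 2442 * 9 * 0.127 = 2791.206 kJ/kg
HHV = 39549 + 2791.206 = 42340.21 kJ/kg


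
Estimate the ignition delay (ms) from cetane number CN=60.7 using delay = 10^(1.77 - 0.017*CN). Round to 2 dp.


delay = 10^(1.77 - 0.017*CN)
Exponent = 1.77 - 0.017*60.7 = 0.7381
delay = 10^0.7381 = 5.47 ms


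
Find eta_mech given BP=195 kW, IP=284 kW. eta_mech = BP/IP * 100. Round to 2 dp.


eta_mech = (BP / IP) * 100
Ratio = 195 / 284 = 0.6866
eta_mech = 0.6866 * 100 = 68.66%


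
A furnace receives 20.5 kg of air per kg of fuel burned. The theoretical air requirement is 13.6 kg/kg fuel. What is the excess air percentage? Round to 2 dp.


Excess air = actual - stoichiometric = 20.5 - 13.6 = 6.90 kg/kg fuel
Excess air % = (excess / stoich) * 100 = (6.90 / 13.6) * 100 = 50.74%


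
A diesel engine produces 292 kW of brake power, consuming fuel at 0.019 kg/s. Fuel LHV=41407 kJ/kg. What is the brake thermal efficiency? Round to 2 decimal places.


eta_BTE = (BP / (mf * LHV)) * 100
Denominator = 0.019 * 41407 = 786.7330 kW
eta_BTE = (292 / 786.7330) * 100 = 37.12%


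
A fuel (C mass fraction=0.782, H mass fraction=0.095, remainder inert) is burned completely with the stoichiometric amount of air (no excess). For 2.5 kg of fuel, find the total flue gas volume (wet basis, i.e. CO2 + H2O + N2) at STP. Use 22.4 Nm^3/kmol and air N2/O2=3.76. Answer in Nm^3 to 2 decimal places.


Per kg fuel: CO2 = (C/12 kmol)*22.4 = (0.782/12)*22.4 = 1.45973 Nm^3
Per kg fuel: H2O = (H/2 kmol)*22.4 = (0.095/2)*22.4 = 1.06400 Nm^3
O2 needed per kg fuel = C/12 + H/4 = 0.782/12 + 0.095/4 = 0.08891667 kmol
Per kg fuel: N2 = O2*3.76*22.4 = 0.08891667*3.76*22.4 = 7.48892 Nm^3
Total per kg = 1.45973 + 1.06400 + 7.48892 = 10.01265 Nm^3
Total = 10.01265 * 2.5 = 25.03 Nm^3


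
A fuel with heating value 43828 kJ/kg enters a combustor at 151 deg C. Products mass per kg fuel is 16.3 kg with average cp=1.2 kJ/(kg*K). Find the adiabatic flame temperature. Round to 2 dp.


T_ad = T_in + Hc / (m_p * cp)
Denominator = 16.3 * 1.2 = 19.5600
Temperature rise = 43828 / 19.5600 = 2240.70 K
T_ad = 151 + 2240.70 = 2391.70 deg C


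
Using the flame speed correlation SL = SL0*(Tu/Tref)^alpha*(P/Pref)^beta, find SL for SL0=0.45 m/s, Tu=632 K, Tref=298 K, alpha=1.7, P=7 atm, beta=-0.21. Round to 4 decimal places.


SL = SL0 * (Tu/Tref)^alpha * (P/Pref)^beta
T ratio = 632/298 = 2.12080537
(T ratio)^alpha = 2.12080537^1.7 = 3.589644
(P/Pref)^beta = 7^(-0.21) = 0.664553
SL = 0.45 * 3.589644 * 0.664553 = 1.0735 m/s


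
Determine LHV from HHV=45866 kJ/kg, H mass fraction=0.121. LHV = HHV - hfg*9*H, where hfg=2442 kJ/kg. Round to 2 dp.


LHV = HHV - hfg * 9 * H
Water correction = 2442 * 9 * 0.121 = 2659.338 kJ/kg
LHV = 45866 - 2659.338 = 43206.66 kJ/kg


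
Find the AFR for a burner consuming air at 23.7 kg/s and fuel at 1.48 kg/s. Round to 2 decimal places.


AFR = m_air / m_fuel
AFR = 23.7 / 1.48 = 16.01


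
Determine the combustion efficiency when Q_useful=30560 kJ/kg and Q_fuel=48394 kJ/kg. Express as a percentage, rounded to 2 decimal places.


Efficiency = (Q_useful / Q_fuel) * 100
Efficiency = (30560 / 48394) * 100
Efficiency = 0.6315 * 100 = 63.15%


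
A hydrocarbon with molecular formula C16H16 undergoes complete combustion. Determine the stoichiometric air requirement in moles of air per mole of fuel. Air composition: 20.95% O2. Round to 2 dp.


Balanced combustion: C16H16 + 20 O2 -> 16 CO2 + 8 H2O
O2 needed = C + H/4 = 16 + 16/4 = 20.00 moles
Air moles = O2 / 0.2095 = 20.00 / 0.2095 = 95.47 moles air


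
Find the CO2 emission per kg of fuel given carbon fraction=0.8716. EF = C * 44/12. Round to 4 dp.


EF = C_frac * (M_CO2 / M_C)
EF = 0.8716 * (44/12)
EF = 0.8716 * 3.666667 = 3.1959 kg_CO2/kg_fuel


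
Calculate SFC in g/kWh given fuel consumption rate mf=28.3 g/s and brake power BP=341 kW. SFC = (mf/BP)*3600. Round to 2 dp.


SFC = (mf / BP) * 3600
Rate = 28.3 / 341 = 0.082991 g/(s*kW)
SFC = 0.082991 * 3600 = 298.77 g/kWh


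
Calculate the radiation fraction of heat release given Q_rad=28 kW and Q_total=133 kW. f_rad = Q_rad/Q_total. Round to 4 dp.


f_rad = Q_rad / Q_total
f_rad = 28 / 133 = 0.2105


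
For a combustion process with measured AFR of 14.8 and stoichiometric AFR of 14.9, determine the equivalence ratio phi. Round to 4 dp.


phi = AFR_stoich / AFR_actual
phi = 14.9 / 14.8 = 1.0068


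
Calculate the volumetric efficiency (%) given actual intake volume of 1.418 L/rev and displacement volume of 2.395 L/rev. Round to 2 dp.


eta_v = (V_actual / V_disp) * 100
Ratio = 1.418 / 2.395 = 0.5921
eta_v = 0.5921 * 100 = 59.21%


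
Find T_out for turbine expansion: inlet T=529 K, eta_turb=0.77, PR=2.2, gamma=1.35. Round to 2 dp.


T_out = T_in * (1 - eta * (1 - PR^(-(gamma-1)/gamma)))
Exponent = -(1.35-1)/1.35 = -0.25925926
PR^exp = 2.2^(-0.25925926) = 0.81512413
Factor = 1 - 0.77*(1 - 0.81512413) = 0.85764558
T_out = 529 * 0.85764558 = 453.69 K


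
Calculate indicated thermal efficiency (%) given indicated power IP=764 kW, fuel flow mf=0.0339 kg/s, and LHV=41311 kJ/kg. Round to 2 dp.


eta_ith = (IP / (mf * LHV)) * 100
Denominator = 0.0339 * 41311 = 1400.4429 kW
eta_ith = (764 / 1400.4429) * 100 = 54.55%


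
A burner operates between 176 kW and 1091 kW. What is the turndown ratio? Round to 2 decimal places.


TDR = Q_max / Q_min
TDR = 1091 / 176 = 6.20


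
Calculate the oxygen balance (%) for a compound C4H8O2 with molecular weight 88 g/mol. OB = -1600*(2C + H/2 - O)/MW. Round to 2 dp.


OB = -1600 * (2C + H/2 - O) / MW
Inner = 2*4 + 8/2 - 2 = 10.00
OB = -1600 * 10.00 / 88 = -181.82%


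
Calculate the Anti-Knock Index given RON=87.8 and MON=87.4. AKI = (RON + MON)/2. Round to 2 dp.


AKI = (RON + MON) / 2
AKI = (87.8 + 87.4) / 2
AKI = 175.2 / 2 = 87.60


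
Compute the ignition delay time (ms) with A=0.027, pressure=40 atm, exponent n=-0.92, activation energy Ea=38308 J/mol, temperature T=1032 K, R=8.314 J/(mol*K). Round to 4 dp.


tau = A * P^n * exp(Ea/(R*T))
P^n = 40^(-0.92) = 0.03358186
Ea/(R*T) = 38308/(8.314*1032) = 4.464777
exp(Ea/(R*T)) = 86.901638
tau = 0.027 * 0.03358186 * 86.901638 = 0.0788 ms


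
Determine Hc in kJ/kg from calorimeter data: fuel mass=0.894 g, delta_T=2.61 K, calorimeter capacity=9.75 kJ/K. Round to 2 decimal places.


Hc = C_cal * delta_T / m_fuel
Q_released = 9.75 * 2.61 = 25.4475 kJ
m_fuel = 0.894 g = 0.894/1000 kg = 0.000894 kg
Hc = 25.4475 / 0.000894 = 28464.77 kJ/kg


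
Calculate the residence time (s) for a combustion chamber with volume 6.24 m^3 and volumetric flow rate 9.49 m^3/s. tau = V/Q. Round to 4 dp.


tau = V / Q_flow
tau = 6.24 / 9.49 = 0.6575 s


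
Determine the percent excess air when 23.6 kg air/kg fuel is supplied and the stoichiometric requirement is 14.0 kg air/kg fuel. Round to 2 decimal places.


Excess air = actual - stoichiometric = 23.6 - 14.0 = 9.60 kg/kg fuel
Excess air % = (excess / stoich) * 100 = (9.60 / 14.0) * 100 = 68.57%


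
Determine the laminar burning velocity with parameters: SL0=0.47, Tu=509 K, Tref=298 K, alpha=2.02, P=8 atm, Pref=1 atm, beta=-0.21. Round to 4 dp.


SL = SL0 * (Tu/Tref)^alpha * (P/Pref)^beta
T ratio = 509/298 = 1.70805369
(T ratio)^alpha = 1.70805369^2.02 = 2.948853
(P/Pref)^beta = 8^(-0.21) = 0.646176
SL = 0.47 * 2.948853 * 0.646176 = 0.8956 m/s


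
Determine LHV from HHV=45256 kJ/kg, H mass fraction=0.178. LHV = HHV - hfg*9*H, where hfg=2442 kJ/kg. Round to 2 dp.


LHV = HHV - hfg * 9 * H
Water correction = 2442 * 9 * 0.178 = 3912.084 kJ/kg
LHV = 45256 - 3912.084 = 41343.92 kJ/kg


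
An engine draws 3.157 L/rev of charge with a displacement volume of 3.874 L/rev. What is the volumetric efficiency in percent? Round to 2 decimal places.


eta_v = (V_actual / V_disp) * 100
Ratio = 3.157 / 3.874 = 0.8149
eta_v = 0.8149 * 100 = 81.49%


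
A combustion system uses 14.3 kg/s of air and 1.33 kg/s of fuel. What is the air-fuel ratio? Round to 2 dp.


AFR = m_air / m_fuel
AFR = 14.3 / 1.33 = 10.75


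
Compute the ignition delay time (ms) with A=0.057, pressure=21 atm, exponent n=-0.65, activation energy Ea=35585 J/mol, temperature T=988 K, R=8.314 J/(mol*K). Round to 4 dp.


tau = A * P^n * exp(Ea/(R*T))
P^n = 21^(-0.65) = 0.13821573
Ea/(R*T) = 35585/(8.314*988) = 4.332115
exp(Ea/(R*T)) = 76.105100
tau = 0.057 * 0.13821573 * 76.105100 = 0.5996 ms


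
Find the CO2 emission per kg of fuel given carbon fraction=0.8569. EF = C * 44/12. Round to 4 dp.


EF = C_frac * (M_CO2 / M_C)
EF = 0.8569 * (44/12)
EF = 0.8569 * 3.666667 = 3.1420 kg_CO2/kg_fuel


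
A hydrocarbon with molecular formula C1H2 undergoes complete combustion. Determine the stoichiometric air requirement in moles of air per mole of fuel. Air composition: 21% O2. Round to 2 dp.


Balanced combustion: C1H2 + 1.5 O2 -> 1 CO2 + 1 H2O
O2 needed = C + H/4 = 1 + 2/4 = 1.50 moles
Air moles = O2 / 0.21 = 1.50 / 0.21 = 7.14 moles air


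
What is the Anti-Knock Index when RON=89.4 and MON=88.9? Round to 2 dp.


AKI = (RON + MON) / 2
AKI = (89.4 + 88.9) / 2
AKI = 178.3 / 2 = 89.15


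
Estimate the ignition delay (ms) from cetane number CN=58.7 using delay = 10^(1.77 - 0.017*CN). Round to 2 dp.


delay = 10^(1.77 - 0.017*CN)
Exponent = 1.77 - 0.017*58.7 = 0.7721
delay = 10^0.7721 = 5.92 ms


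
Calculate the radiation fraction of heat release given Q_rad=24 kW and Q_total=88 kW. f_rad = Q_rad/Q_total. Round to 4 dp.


f_rad = Q_rad / Q_total
f_rad = 24 / 88 = 0.2727


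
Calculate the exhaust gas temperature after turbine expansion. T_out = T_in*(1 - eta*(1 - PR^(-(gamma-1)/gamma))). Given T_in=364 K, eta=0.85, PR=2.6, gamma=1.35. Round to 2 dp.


T_out = T_in * (1 - eta * (1 - PR^(-(gamma-1)/gamma)))
Exponent = -(1.35-1)/1.35 = -0.25925926
PR^exp = 2.6^(-0.25925926) = 0.78057442
Factor = 1 - 0.85*(1 - 0.78057442) = 0.81348826
T_out = 364 * 0.81348826 = 296.11 K


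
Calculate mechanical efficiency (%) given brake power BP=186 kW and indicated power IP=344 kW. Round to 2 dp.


eta_mech = (BP / IP) * 100
Ratio = 186 / 344 = 0.5407
eta_mech = 0.5407 * 100 = 54.07%


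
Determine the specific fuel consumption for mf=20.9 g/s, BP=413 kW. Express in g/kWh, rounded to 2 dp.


SFC = (mf / BP) * 3600
Rate = 20.9 / 413 = 0.050605 g/(s*kW)
SFC = 0.050605 * 3600 = 182.18 g/kWh


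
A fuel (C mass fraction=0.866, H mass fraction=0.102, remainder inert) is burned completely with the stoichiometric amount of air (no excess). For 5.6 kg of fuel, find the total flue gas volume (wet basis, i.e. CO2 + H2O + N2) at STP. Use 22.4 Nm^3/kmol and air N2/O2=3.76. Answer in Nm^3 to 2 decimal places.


Per kg fuel: CO2 = (C/12 kmol)*22.4 = (0.866/12)*22.4 = 1.61653 Nm^3
Per kg fuel: H2O = (H/2 kmol)*22.4 = (0.102/2)*22.4 = 1.14240 Nm^3
O2 needed per kg fuel = C/12 + H/4 = 0.866/12 + 0.102/4 = 0.09766667 kmol
Per kg fuel: N2 = O2*3.76*22.4 = 0.09766667*3.76*22.4 = 8.22588 Nm^3
Total per kg = 1.61653 + 1.14240 + 8.22588 = 10.98481 Nm^3
Total = 10.98481 * 5.6 = 61.51 Nm^3


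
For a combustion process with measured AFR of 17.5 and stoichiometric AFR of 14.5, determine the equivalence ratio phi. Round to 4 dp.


phi = AFR_stoich / AFR_actual
phi = 14.5 / 17.5 = 0.8286


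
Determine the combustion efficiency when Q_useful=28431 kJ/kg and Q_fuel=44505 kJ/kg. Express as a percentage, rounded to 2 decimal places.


Efficiency = (Q_useful / Q_fuel) * 100
Efficiency = (28431 / 44505) * 100
Efficiency = 0.6388 * 100 = 63.88%


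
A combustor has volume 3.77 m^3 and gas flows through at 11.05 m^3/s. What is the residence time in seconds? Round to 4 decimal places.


tau = V / Q_flow
tau = 3.77 / 11.05 = 0.3412 s


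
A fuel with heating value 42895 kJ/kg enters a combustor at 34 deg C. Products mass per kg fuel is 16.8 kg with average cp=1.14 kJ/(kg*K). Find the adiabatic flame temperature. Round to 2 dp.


T_ad = T_in + Hc / (m_p * cp)
Denominator = 16.8 * 1.14 = 19.1520
Temperature rise = 42895 / 19.1520 = 2239.71 K
T_ad = 34 + 2239.71 = 2273.71 deg C


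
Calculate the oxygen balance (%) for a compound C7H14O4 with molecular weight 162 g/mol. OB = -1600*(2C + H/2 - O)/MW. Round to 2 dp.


OB = -1600 * (2C + H/2 - O) / MW
Inner = 2*7 + 14/2 - 4 = 17.00
OB = -1600 * 17.00 / 162 = -167.90%


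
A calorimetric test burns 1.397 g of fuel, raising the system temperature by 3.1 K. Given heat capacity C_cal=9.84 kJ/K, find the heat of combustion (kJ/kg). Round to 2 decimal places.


Hc = C_cal * delta_T / m_fuel
Q_released = 9.84 * 3.1 = 30.5040 kJ
m_fuel = 1.397 g = 1.397/1000 kg = 0.001397 kg
Hc = 30.5040 / 0.001397 = 21835.36 kJ/kg


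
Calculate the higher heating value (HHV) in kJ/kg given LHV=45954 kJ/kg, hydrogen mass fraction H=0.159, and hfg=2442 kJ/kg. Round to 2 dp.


HHV = LHV + hfg * 9 * H
Water addition = 2442 * 9 * 0.159 = 3494.502 kJ/kg
HHV = 45954 + 3494.502 = 49448.50 kJ/kg


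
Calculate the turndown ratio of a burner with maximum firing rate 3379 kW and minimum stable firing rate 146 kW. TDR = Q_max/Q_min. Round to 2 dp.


TDR = Q_max / Q_min
TDR = 3379 / 146 = 23.14


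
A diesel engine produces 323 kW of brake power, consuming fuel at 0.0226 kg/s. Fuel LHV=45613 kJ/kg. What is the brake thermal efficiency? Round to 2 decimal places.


eta_BTE = (BP / (mf * LHV)) * 100
Denominator = 0.0226 * 45613 = 1030.8538 kW
eta_BTE = (323 / 1030.8538) * 100 = 31.33%


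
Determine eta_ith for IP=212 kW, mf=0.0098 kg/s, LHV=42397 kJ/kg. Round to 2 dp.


eta_ith = (IP / (mf * LHV)) * 100
Denominator = 0.0098 * 42397 = 415.4906 kW
eta_ith = (212 / 415.4906) * 100 = 51.02%


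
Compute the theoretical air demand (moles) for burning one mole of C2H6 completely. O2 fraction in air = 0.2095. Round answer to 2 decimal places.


Balanced combustion: C2H6 + 3.5 O2 -> 2 CO2 + 3 H2O
O2 needed = C + H/4 = 2 + 6/4 = 3.50 moles
Air moles = O2 / 0.2095 = 3.50 / 0.2095 = 16.71 moles air


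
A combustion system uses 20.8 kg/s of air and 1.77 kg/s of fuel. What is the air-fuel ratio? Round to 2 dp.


AFR = m_air / m_fuel
AFR = 20.8 / 1.77 = 11.75


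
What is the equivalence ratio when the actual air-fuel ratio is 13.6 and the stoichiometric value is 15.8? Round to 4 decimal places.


phi = AFR_stoich / AFR_actual
phi = 15.8 / 13.6 = 1.1618


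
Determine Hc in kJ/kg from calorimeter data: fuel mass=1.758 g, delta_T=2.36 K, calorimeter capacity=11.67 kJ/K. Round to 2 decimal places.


Hc = C_cal * delta_T / m_fuel
Q_released = 11.67 * 2.36 = 27.5412 kJ
m_fuel = 1.758 g = 1.758/1000 kg = 0.001758 kg
Hc = 27.5412 / 0.001758 = 15666.21 kJ/kg


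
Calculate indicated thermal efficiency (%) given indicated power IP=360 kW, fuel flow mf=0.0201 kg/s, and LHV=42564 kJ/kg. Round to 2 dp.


eta_ith = (IP / (mf * LHV)) * 100
Denominator = 0.0201 * 42564 = 855.5364 kW
eta_ith = (360 / 855.5364) * 100 = 42.08%


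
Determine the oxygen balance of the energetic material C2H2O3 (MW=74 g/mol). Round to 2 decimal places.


OB = -1600 * (2C + H/2 - O) / MW
Inner = 2*2 + 2/2 - 3 = 2.00
OB = -1600 * 2.00 / 74 = -43.24%


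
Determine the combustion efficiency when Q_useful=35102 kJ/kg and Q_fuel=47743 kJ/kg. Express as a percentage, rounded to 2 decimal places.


Efficiency = (Q_useful / Q_fuel) * 100
Efficiency = (35102 / 47743) * 100
Efficiency = 0.7352 * 100 = 73.52%


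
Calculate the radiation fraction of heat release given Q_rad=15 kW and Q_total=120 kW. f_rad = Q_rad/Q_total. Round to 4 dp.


f_rad = Q_rad / Q_total
f_rad = 15 / 120 = 0.1250


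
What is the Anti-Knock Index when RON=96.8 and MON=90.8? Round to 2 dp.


AKI = (RON + MON) / 2
AKI = (96.8 + 90.8) / 2
AKI = 187.6 / 2 = 93.80


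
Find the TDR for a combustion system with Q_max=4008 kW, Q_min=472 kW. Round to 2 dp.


TDR = Q_max / Q_min
TDR = 4008 / 472 = 8.49


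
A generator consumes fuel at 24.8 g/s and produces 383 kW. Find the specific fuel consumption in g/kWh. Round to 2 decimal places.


SFC = (mf / BP) * 3600
Rate = 24.8 / 383 = 0.064752 g/(s*kW)
SFC = 0.064752 * 3600 = 233.11 g/kWh


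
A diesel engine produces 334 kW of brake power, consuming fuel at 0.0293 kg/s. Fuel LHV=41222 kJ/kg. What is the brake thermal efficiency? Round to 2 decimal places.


eta_BTE = (BP / (mf * LHV)) * 100
Denominator = 0.0293 * 41222 = 1207.8046 kW
eta_BTE = (334 / 1207.8046) * 100 = 27.65%


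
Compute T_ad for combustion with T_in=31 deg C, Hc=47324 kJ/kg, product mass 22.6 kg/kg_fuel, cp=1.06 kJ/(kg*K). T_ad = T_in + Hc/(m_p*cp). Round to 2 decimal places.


T_ad = T_in + Hc / (m_p * cp)
Denominator = 22.6 * 1.06 = 23.9560
Temperature rise = 47324 / 23.9560 = 1975.46 K
T_ad = 31 + 1975.46 = 2006.46 deg C


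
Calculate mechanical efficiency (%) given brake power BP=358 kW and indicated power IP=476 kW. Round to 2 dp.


eta_mech = (BP / IP) * 100
Ratio = 358 / 476 = 0.7521
eta_mech = 0.7521 * 100 = 75.21%


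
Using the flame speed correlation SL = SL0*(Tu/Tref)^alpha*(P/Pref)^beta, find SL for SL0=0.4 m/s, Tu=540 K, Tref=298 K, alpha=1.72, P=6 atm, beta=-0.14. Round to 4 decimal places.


SL = SL0 * (Tu/Tref)^alpha * (P/Pref)^beta
T ratio = 540/298 = 1.81208054
(T ratio)^alpha = 1.81208054^1.72 = 2.780131
(P/Pref)^beta = 6^(-0.14) = 0.778142
SL = 0.4 * 2.780131 * 0.778142 = 0.8653 m/s


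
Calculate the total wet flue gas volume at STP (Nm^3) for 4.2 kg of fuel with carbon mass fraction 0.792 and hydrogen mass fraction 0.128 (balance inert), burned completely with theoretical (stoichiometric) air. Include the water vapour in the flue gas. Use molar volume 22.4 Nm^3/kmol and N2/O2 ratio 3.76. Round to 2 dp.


Per kg fuel: CO2 = (C/12 kmol)*22.4 = (0.792/12)*22.4 = 1.47840 Nm^3
Per kg fuel: H2O = (H/2 kmol)*22.4 = (0.128/2)*22.4 = 1.43360 Nm^3
O2 needed per kg fuel = C/12 + H/4 = 0.792/12 + 0.128/4 = 0.09800000 kmol
Per kg fuel: N2 = O2*3.76*22.4 = 0.09800000*3.76*22.4 = 8.25395 Nm^3
Total per kg = 1.47840 + 1.43360 + 8.25395 = 11.16595 Nm^3
Total = 11.16595 * 4.2 = 46.90 Nm^3


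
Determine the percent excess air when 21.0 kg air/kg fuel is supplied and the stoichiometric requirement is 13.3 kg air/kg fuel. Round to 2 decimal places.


Excess air = actual - stoichiometric = 21.0 - 13.3 = 7.70 kg/kg fuel
Excess air % = (excess / stoich) * 100 = (7.70 / 13.3) * 100 = 57.89%


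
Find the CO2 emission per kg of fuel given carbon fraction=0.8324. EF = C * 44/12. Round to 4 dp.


EF = C_frac * (M_CO2 / M_C)
EF = 0.8324 * (44/12)
EF = 0.8324 * 3.666667 = 3.0521 kg_CO2/kg_fuel


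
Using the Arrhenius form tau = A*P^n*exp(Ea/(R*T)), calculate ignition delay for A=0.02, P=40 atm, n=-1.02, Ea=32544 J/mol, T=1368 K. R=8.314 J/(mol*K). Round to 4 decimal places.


tau = A * P^n * exp(Ea/(R*T))
P^n = 40^(-1.02) = 0.02322196
Ea/(R*T) = 32544/(8.314*1368) = 2.861375
exp(Ea/(R*T)) = 17.485557
tau = 0.02 * 0.02322196 * 17.485557 = 0.0081 ms


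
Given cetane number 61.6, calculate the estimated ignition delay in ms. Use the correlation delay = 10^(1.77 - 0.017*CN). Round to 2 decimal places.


delay = 10^(1.77 - 0.017*CN)
Exponent = 1.77 - 0.017*61.6 = 0.7228
delay = 10^0.7228 = 5.28 ms


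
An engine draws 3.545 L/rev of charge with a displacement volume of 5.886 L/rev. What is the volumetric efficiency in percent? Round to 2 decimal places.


eta_v = (V_actual / V_disp) * 100
Ratio = 3.545 / 5.886 = 0.6023
eta_v = 0.6023 * 100 = 60.23%


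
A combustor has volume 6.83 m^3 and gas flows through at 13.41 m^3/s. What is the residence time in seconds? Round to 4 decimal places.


tau = V / Q_flow
tau = 6.83 / 13.41 = 0.5093 s


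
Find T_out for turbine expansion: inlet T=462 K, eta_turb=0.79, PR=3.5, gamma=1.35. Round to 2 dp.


T_out = T_in * (1 - eta * (1 - PR^(-(gamma-1)/gamma)))
Exponent = -(1.35-1)/1.35 = -0.25925926
PR^exp = 3.5^(-0.25925926) = 0.72267881
Factor = 1 - 0.79*(1 - 0.72267881) = 0.78091626
T_out = 462 * 0.78091626 = 360.78 K


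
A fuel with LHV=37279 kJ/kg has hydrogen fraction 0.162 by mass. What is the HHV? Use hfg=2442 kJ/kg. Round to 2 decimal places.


HHV = LHV + hfg * 9 * H
Water addition = 2442 * 9 * 0.162 = 3560.436 kJ/kg
HHV = 37279 + 3560.436 = 40839.44 kJ/kg


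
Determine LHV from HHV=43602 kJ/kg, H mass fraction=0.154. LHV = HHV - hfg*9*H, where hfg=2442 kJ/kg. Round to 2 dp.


LHV = HHV - hfg * 9 * H
Water correction = 2442 * 9 * 0.154 = 3384.612 kJ/kg
LHV = 43602 - 3384.612 = 40217.39 kJ/kg


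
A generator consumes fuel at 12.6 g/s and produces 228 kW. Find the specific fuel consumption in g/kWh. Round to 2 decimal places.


SFC = (mf / BP) * 3600
Rate = 12.6 / 228 = 0.055263 g/(s*kW)
SFC = 0.055263 * 3600 = 198.95 g/kWh


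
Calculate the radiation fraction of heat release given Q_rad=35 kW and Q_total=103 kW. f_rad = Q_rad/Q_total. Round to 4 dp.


f_rad = Q_rad / Q_total
f_rad = 35 / 103 = 0.3398


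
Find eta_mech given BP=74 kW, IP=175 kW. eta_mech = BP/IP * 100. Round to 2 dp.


eta_mech = (BP / IP) * 100
Ratio = 74 / 175 = 0.4229
eta_mech = 0.4229 * 100 = 42.29%


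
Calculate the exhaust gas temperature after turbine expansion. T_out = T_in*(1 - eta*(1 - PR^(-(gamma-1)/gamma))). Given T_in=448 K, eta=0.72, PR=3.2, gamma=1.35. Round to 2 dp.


T_out = T_in * (1 - eta * (1 - PR^(-(gamma-1)/gamma)))
Exponent = -(1.35-1)/1.35 = -0.25925926
PR^exp = 3.2^(-0.25925926) = 0.73966521
Factor = 1 - 0.72*(1 - 0.73966521) = 0.81255895
T_out = 448 * 0.81255895 = 364.03 K


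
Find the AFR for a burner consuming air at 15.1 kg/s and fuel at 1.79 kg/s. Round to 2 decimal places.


AFR = m_air / m_fuel
AFR = 15.1 / 1.79 = 8.44


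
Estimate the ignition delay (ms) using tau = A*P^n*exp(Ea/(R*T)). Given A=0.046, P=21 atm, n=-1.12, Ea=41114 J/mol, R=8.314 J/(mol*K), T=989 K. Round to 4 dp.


tau = A * P^n * exp(Ea/(R*T))
P^n = 21^(-1.12) = 0.03304566
Ea/(R*T) = 41114/(8.314*989) = 5.000154
exp(Ea/(R*T)) = 148.436084
tau = 0.046 * 0.03304566 * 148.436084 = 0.2256 ms


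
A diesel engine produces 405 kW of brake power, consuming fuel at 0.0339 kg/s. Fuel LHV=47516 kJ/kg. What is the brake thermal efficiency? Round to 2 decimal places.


eta_BTE = (BP / (mf * LHV)) * 100
Denominator = 0.0339 * 47516 = 1610.7924 kW
eta_BTE = (405 / 1610.7924) * 100 = 25.14%


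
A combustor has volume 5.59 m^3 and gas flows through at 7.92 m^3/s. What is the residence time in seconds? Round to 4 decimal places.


tau = V / Q_flow
tau = 5.59 / 7.92 = 0.7058 s


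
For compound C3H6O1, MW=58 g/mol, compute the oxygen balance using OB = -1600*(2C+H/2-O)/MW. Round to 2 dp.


OB = -1600 * (2C + H/2 - O) / MW
Inner = 2*3 + 6/2 - 1 = 8.00
OB = -1600 * 8.00 / 58 = -220.69%


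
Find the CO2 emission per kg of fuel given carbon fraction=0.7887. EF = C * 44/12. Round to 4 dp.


EF = C_frac * (M_CO2 / M_C)
EF = 0.7887 * (44/12)
EF = 0.7887 * 3.666667 = 2.8919 kg_CO2/kg_fuel


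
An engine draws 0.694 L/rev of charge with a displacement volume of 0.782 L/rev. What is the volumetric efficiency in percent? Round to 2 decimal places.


eta_v = (V_actual / V_disp) * 100
Ratio = 0.694 / 0.782 = 0.8875
eta_v = 0.8875 * 100 = 88.75%


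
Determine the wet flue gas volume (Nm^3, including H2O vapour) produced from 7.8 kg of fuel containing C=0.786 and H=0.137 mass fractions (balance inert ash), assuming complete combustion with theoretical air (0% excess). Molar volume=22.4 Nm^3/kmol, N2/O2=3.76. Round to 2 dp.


Per kg fuel: CO2 = (C/12 kmol)*22.4 = (0.786/12)*22.4 = 1.46720 Nm^3
Per kg fuel: H2O = (H/2 kmol)*22.4 = (0.137/2)*22.4 = 1.53440 Nm^3
O2 needed per kg fuel = C/12 + H/4 = 0.786/12 + 0.137/4 = 0.09975000 kmol
Per kg fuel: N2 = O2*3.76*22.4 = 0.09975000*3.76*22.4 = 8.40134 Nm^3
Total per kg = 1.46720 + 1.53440 + 8.40134 = 11.40294 Nm^3
Total = 11.40294 * 7.8 = 88.94 Nm^3


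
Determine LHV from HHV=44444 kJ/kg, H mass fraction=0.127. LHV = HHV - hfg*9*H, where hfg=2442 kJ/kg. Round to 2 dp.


LHV = HHV - hfg * 9 * H
Water correction = 2442 * 9 * 0.127 = 2791.206 kJ/kg
LHV = 44444 - 2791.206 = 41652.79 kJ/kg


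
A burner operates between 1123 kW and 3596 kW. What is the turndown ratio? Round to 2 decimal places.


TDR = Q_max / Q_min
TDR = 3596 / 1123 = 3.20


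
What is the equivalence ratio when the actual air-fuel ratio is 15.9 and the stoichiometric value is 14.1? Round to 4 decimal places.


phi = AFR_stoich / AFR_actual
phi = 14.1 / 15.9 = 0.8868


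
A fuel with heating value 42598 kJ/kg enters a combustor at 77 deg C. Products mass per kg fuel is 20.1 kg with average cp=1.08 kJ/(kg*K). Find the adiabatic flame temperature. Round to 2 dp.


T_ad = T_in + Hc / (m_p * cp)
Denominator = 20.1 * 1.08 = 21.7080
Temperature rise = 42598 / 21.7080 = 1962.32 K
T_ad = 77 + 1962.32 = 2039.32 deg C


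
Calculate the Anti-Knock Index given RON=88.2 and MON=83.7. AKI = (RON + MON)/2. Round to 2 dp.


AKI = (RON + MON) / 2
AKI = (88.2 + 83.7) / 2
AKI = 171.9 / 2 = 85.95


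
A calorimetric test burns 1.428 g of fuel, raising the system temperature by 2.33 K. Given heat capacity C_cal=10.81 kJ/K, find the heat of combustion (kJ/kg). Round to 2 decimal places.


Hc = C_cal * delta_T / m_fuel
Q_released = 10.81 * 2.33 = 25.1873 kJ
m_fuel = 1.428 g = 1.428/1000 kg = 0.001428 kg
Hc = 25.1873 / 0.001428 = 17638.17 kJ/kg


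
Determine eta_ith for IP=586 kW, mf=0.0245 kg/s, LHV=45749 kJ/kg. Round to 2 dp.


eta_ith = (IP / (mf * LHV)) * 100
Denominator = 0.0245 * 45749 = 1120.8505 kW
eta_ith = (586 / 1120.8505) * 100 = 52.28%


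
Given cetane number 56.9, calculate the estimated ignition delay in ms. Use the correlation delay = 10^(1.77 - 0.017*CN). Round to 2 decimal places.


delay = 10^(1.77 - 0.017*CN)
Exponent = 1.77 - 0.017*56.9 = 0.8027
delay = 10^0.8027 = 6.35 ms


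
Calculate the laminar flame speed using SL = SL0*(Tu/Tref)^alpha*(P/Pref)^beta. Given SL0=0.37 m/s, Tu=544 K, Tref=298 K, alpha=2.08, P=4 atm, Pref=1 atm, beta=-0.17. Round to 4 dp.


SL = SL0 * (Tu/Tref)^alpha * (P/Pref)^beta
T ratio = 544/298 = 1.82550336
(T ratio)^alpha = 1.82550336^2.08 = 3.496841
(P/Pref)^beta = 4^(-0.17) = 0.790041
SL = 0.37 * 3.496841 * 0.790041 = 1.0222 m/s


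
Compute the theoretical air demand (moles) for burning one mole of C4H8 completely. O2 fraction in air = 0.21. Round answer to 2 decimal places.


Balanced combustion: C4H8 + 6 O2 -> 4 CO2 + 4 H2O
O2 needed = C + H/4 = 4 + 8/4 = 6.00 moles
Air moles = O2 / 0.21 = 6.00 / 0.21 = 28.57 moles air


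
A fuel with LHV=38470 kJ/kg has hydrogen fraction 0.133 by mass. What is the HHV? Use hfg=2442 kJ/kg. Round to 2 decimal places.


HHV = LHV + hfg * 9 * H
Water addition = 2442 * 9 * 0.133 = 2923.074 kJ/kg
HHV = 38470 + 2923.074 = 41393.07 kJ/kg


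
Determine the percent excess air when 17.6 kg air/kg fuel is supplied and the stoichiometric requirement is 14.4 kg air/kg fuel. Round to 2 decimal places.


Excess air = actual - stoichiometric = 17.6 - 14.4 = 3.20 kg/kg fuel
Excess air % = (excess / stoich) * 100 = (3.20 / 14.4) * 100 = 22.22%


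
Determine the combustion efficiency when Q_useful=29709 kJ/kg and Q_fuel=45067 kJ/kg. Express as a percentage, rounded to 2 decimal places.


Efficiency = (Q_useful / Q_fuel) * 100
Efficiency = (29709 / 45067) * 100
Efficiency = 0.6592 * 100 = 65.92%


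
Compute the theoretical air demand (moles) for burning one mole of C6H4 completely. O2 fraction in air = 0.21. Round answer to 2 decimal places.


Balanced combustion: C6H4 + 7 O2 -> 6 CO2 + 2 H2O
O2 needed = C + H/4 = 6 + 4/4 = 7.00 moles
Air moles = O2 / 0.21 = 7.00 / 0.21 = 33.33 moles air


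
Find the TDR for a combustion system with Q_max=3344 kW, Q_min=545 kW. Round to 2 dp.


TDR = Q_max / Q_min
TDR = 3344 / 545 = 6.14


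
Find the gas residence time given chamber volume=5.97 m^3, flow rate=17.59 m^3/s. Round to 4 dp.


tau = V / Q_flow
tau = 5.97 / 17.59 = 0.3394 s


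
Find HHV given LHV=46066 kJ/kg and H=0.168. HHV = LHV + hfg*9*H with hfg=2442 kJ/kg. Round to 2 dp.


HHV = LHV + hfg * 9 * H
Water addition = 2442 * 9 * 0.168 = 3692.304 kJ/kg
HHV = 46066 + 3692.304 = 49758.30 kJ/kg


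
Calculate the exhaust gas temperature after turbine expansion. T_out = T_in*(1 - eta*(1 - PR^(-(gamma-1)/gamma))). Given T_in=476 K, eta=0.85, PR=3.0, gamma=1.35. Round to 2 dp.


T_out = T_in * (1 - eta * (1 - PR^(-(gamma-1)/gamma)))
Exponent = -(1.35-1)/1.35 = -0.25925926
PR^exp = 3.0^(-0.25925926) = 0.75214556
Factor = 1 - 0.85*(1 - 0.75214556) = 0.78932373
T_out = 476 * 0.78932373 = 375.72 K


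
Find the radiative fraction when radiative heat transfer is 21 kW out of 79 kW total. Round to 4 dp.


f_rad = Q_rad / Q_total
f_rad = 21 / 79 = 0.2658


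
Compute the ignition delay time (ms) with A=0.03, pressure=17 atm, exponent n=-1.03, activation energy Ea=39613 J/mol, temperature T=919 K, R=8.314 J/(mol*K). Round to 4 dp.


tau = A * P^n * exp(Ea/(R*T))
P^n = 17^(-1.03) = 0.05403033
Ea/(R*T) = 39613/(8.314*919) = 5.184564
exp(Ea/(R*T)) = 178.495529
tau = 0.03 * 0.05403033 * 178.495529 = 0.2893 ms


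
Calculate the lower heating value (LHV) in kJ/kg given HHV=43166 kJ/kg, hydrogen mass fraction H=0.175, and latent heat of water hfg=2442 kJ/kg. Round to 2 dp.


LHV = HHV - hfg * 9 * H
Water correction = 2442 * 9 * 0.175 = 3846.150 kJ/kg
LHV = 43166 - 3846.150 = 39319.85 kJ/kg


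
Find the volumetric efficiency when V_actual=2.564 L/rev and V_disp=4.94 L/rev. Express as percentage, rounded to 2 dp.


eta_v = (V_actual / V_disp) * 100
Ratio = 2.564 / 4.94 = 0.5190
eta_v = 0.5190 * 100 = 51.90%


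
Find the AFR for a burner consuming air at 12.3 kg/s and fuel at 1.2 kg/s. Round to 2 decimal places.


AFR = m_air / m_fuel
AFR = 12.3 / 1.2 = 10.25


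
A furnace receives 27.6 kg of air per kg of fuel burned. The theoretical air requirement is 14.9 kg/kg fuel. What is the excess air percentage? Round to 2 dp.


Excess air = actual - stoichiometric = 27.6 - 14.9 = 12.70 kg/kg fuel
Excess air % = (excess / stoich) * 100 = (12.70 / 14.9) * 100 = 85.23%


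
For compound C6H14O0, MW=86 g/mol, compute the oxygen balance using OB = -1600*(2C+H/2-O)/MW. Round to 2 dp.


OB = -1600 * (2C + H/2 - O) / MW
Inner = 2*6 + 14/2 - 0 = 19.00
OB = -1600 * 19.00 / 86 = -353.49%


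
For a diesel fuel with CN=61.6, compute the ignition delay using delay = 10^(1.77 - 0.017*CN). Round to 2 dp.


delay = 10^(1.77 - 0.017*CN)
Exponent = 1.77 - 0.017*61.6 = 0.7228
delay = 10^0.7228 = 5.28 ms


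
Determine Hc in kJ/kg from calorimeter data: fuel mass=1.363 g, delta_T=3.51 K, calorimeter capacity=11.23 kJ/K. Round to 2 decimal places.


Hc = C_cal * delta_T / m_fuel
Q_released = 11.23 * 3.51 = 39.4173 kJ
m_fuel = 1.363 g = 1.363/1000 kg = 0.001363 kg
Hc = 39.4173 / 0.001363 = 28919.52 kJ/kg


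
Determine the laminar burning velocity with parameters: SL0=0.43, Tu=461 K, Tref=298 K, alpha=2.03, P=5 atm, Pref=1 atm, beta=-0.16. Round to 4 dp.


SL = SL0 * (Tu/Tref)^alpha * (P/Pref)^beta
T ratio = 461/298 = 1.54697987
(T ratio)^alpha = 1.54697987^2.03 = 2.424677
(P/Pref)^beta = 5^(-0.16) = 0.772974
SL = 0.43 * 2.424677 * 0.772974 = 0.8059 m/s


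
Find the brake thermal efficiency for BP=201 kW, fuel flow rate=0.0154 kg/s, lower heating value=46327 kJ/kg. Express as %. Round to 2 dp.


eta_BTE = (BP / (mf * LHV)) * 100
Denominator = 0.0154 * 46327 = 713.4358 kW
eta_BTE = (201 / 713.4358) * 100 = 28.17%


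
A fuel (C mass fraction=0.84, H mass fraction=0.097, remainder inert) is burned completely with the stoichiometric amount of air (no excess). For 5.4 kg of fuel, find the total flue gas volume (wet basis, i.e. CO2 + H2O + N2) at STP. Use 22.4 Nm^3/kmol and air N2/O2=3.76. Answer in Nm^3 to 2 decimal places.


Per kg fuel: CO2 = (C/12 kmol)*22.4 = (0.84/12)*22.4 = 1.56800 Nm^3
Per kg fuel: H2O = (H/2 kmol)*22.4 = (0.097/2)*22.4 = 1.08640 Nm^3
O2 needed per kg fuel = C/12 + H/4 = 0.84/12 + 0.097/4 = 0.09425000 kmol
Per kg fuel: N2 = O2*3.76*22.4 = 0.09425000*3.76*22.4 = 7.93811 Nm^3
Total per kg = 1.56800 + 1.08640 + 7.93811 = 10.59251 Nm^3
Total = 10.59251 * 5.4 = 57.20 Nm^3


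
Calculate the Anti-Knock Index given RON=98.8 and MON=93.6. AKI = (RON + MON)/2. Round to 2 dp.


AKI = (RON + MON) / 2
AKI = (98.8 + 93.6) / 2
AKI = 192.4 / 2 = 96.20


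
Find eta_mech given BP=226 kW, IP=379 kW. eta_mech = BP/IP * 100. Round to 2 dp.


eta_mech = (BP / IP) * 100
Ratio = 226 / 379 = 0.5963
eta_mech = 0.5963 * 100 = 59.63%


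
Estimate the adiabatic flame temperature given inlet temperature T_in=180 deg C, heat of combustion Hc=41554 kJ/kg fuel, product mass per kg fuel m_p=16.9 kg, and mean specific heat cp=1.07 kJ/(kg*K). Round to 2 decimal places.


T_ad = T_in + Hc / (m_p * cp)
Denominator = 16.9 * 1.07 = 18.0830
Temperature rise = 41554 / 18.0830 = 2297.96 K
T_ad = 180 + 2297.96 = 2477.96 deg C
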